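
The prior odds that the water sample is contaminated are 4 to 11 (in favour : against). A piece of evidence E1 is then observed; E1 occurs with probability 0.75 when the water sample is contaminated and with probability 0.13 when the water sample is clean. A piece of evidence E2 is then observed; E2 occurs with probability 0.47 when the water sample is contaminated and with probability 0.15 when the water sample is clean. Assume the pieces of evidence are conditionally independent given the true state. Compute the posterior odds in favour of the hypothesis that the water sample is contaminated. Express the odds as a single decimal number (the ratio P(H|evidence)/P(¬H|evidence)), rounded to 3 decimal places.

Posterior odds ≈ 6.573

Prior odds = 4/11 = 0.36364. In log-odds, ln(0.36364) = -1.0116.
Add log likelihood ratios: ln(5.7692) + ln(3.1333) = 2.8946.
Posterior log-odds = 1.8830, so posterior odds = exp(1.8830) = 6.5734.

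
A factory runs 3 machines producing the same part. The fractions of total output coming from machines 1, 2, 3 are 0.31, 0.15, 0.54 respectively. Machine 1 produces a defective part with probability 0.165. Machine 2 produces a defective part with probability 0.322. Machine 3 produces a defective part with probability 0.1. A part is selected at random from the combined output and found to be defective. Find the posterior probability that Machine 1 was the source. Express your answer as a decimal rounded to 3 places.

Tabulate prior·likelihood by source: [1] prior 0.31, lik 0.165, product 0.05115; [2] prior 0.15, lik 0.322, product 0.04830; [3] prior 0.54, lik 0.1, product 0.05400.
Normalizing constant = 0.15345; the posterior for Machine 1 is its product over the sum, 0.05115/0.15345 = 0.333.

Posterior probability ≈ 0.333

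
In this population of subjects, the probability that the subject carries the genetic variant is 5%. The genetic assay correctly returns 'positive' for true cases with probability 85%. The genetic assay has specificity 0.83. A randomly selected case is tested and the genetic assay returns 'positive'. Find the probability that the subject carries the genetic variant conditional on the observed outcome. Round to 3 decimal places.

P(H | E) ≈ 0.208

Let H be the event that the subject carries the genetic variant. P(H) = 0.05, so P(¬H) = 0.95. With E the 'positive' result, P(E|H) = 0.85 and P(E|¬H) = 0.17.
P(E) = 0.85·0.05 + 0.17·0.95 = 0.042500 + 0.16150 = 0.20400.
By Bayes' theorem, P(H|E) = 0.042500 / 0.20400 = 0.208.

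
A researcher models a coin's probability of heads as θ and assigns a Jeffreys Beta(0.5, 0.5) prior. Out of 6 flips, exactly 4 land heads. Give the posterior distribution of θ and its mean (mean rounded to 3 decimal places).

Posterior: Beta(4.5, 2.5); mean ≈ 0.643

The binomial likelihood is conjugate to the Beta prior: with 4 successes and 2 failures, the posterior is Beta(0.5+4, 0.5+2) = Beta(4.5, 2.5).
E[θ | data] = 4.5/(4.5+2.5) = 0.643.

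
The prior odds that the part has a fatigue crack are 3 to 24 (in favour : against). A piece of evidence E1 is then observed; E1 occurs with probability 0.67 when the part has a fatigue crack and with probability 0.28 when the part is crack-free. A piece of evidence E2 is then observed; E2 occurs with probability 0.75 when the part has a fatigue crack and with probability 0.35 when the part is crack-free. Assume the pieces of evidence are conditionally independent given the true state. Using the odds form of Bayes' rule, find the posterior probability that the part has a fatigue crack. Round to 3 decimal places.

Prior odds = 3/24 = 0.12500.
Likelihood ratio for E1 = 0.67/0.28 = 2.3929.
Likelihood ratio for E2 = 0.75/0.35 = 2.1429.
Posterior odds = prior odds × LR₁ × LR₂ = 0.64094.
Posterior probability = odds/(1+odds) = 0.64094/1.6409 = 0.391.

Posterior probability ≈ 0.391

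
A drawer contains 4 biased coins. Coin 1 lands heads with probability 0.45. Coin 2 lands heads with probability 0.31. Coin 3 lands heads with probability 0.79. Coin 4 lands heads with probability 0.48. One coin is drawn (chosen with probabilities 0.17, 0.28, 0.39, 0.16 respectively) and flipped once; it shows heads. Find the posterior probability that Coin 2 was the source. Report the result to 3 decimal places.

Tabulate prior·likelihood by source: [1] prior 0.17, lik 0.45, product 0.07650; [2] prior 0.28, lik 0.31, product 0.08680; [3] prior 0.39, lik 0.79, product 0.3081; [4] prior 0.16, lik 0.48, product 0.07680.
Normalizing constant = 0.54820; the posterior for Coin 2 is its product over the sum, 0.08680/0.54820 = 0.158.

Posterior probability ≈ 0.158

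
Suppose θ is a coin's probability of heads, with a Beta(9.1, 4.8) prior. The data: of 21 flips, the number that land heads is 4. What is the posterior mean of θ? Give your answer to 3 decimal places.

The binomial likelihood is conjugate to the Beta prior: with 4 successes and 17 failures, the posterior is Beta(9.1+4, 4.8+17) = Beta(13.1, 21.8).
Posterior mean = α/(α+β) = 13.1/34.9 = 0.375.

Posterior mean ≈ 0.375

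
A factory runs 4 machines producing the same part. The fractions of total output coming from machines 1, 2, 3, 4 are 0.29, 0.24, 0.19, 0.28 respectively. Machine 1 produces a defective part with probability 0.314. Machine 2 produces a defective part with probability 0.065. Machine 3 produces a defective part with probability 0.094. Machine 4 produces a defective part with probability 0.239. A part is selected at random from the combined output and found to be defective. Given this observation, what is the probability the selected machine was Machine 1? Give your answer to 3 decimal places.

P(defective|M1) = 0.314; P(defective|M2) = 0.065; P(defective|M3) = 0.094; P(defective|M4) = 0.239.
Prior × likelihood for each source: 0.29·0.314=0.09106, 0.24·0.065=0.01560, 0.19·0.094=0.01786, 0.28·0.239=0.06692. Summing gives P(defective) = 0.19144.
P(Machine 1 | defective) = 0.09106 / 0.19144 = 0.476.

Posterior probability ≈ 0.476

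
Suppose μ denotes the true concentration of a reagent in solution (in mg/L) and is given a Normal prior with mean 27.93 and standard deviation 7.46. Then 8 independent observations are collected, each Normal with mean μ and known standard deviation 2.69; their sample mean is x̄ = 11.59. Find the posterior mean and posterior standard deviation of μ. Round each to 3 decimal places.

Prior precision 1/τ₀² = 1/7.46² = 0.0179689; data precision n/σ² = 8/2.69² = 1.10557.
Posterior precision = 0.0179689 + 1.10557 = 1.12354, giving posterior SD = 1/√1.12354 = 0.943.
Posterior mean = (0.0179689·27.93 + 1.10557·11.59) / 1.12354 = 11.851.

Posterior mean ≈ 11.851; posterior SD ≈ 0.943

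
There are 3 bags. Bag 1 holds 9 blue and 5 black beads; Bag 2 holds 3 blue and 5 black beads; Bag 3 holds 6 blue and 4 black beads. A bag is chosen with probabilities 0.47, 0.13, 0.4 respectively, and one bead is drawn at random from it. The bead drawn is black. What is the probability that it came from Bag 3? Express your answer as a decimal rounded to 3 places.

Posterior probability ≈ 0.391

P(black|Bag 1) = 0.3571; P(black|Bag 2) = 0.625; P(black|Bag 3) = 0.4.
Prior × likelihood for each source: 0.47·0.3571=0.1679, 0.13·0.625=0.08125, 0.4·0.4=0.1600. Summing gives P(black) = 0.40911.
P(Bag 3 | black) = 0.1600 / 0.40911 = 0.391.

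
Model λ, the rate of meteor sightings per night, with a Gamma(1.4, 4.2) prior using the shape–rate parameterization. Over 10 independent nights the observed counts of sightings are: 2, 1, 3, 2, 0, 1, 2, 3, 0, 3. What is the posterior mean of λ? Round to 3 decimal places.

The Poisson likelihood adds the total count to the shape and the number of exposure periods to the rate. Here ∑xᵢ = 17 and n = 10, so shape 1.4→18.4 and rate 4.2→14.2.
E[λ | data] = 18.4/14.2 = 1.296.

Posterior mean ≈ 1.296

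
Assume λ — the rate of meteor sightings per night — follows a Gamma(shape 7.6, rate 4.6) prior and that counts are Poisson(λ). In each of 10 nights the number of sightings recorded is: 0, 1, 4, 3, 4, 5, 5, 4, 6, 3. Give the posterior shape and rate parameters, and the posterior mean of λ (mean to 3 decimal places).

Posterior: Gamma(shape=42.6, rate=14.6); mean ≈ 2.918

The Poisson likelihood adds the total count to the shape and the number of exposure periods to the rate. Here ∑xᵢ = 35 and n = 10, so shape 7.6→42.6 and rate 4.6→14.6.
Posterior mean = shape/rate = 42.6/14.6 = 2.918.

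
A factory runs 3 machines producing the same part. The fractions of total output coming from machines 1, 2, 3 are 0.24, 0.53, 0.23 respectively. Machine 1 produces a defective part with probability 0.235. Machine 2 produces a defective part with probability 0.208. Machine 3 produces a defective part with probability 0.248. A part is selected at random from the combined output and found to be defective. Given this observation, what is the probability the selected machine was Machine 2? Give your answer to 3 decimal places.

Posterior probability ≈ 0.493

P(defective|M1) = 0.235; P(defective|M2) = 0.208; P(defective|M3) = 0.248.
Prior × likelihood for each source: 0.24·0.235=0.05640, 0.53·0.208=0.1102, 0.23·0.248=0.05704. Summing gives P(defective) = 0.22368.
P(Machine 2 | defective) = 0.1102 / 0.22368 = 0.493.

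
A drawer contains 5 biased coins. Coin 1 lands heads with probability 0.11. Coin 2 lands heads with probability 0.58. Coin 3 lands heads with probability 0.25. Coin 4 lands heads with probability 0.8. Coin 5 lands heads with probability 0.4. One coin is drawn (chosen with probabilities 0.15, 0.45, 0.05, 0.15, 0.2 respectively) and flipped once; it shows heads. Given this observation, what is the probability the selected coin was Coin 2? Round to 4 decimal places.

Posterior probability ≈ 0.5327

P(heads|C1) = 0.11; P(heads|C2) = 0.58; P(heads|C3) = 0.25; P(heads|C4) = 0.8; P(heads|C5) = 0.4.
Prior × likelihood for each source: 0.15·0.11=0.01650, 0.45·0.58=0.2610, 0.05·0.25=0.01250, 0.15·0.8=0.1200, 0.2·0.4=0.08000. Summing gives P(heads) = 0.49000.
P(Coin 2 | heads) = 0.2610 / 0.49000 = 0.5327.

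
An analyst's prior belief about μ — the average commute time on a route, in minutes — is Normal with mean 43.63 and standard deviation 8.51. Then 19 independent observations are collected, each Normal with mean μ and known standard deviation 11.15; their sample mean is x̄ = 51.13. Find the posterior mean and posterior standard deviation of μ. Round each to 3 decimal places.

Prior precision 1/τ₀² = 1/8.51² = 0.0138083; data precision n/σ² = 19/11.15² = 0.152828.
Posterior precision = 0.0138083 + 0.152828 = 0.166637, giving posterior SD = 1/√0.166637 = 2.450.
Posterior mean = (0.0138083·43.63 + 0.152828·51.13) / 0.166637 = 50.509.

Posterior mean ≈ 50.509; posterior SD ≈ 2.450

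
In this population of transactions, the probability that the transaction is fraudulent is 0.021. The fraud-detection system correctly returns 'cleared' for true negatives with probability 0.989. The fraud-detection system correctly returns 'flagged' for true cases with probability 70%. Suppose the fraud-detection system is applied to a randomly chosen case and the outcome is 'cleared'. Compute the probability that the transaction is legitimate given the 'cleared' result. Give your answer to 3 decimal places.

Let H be the event that the transaction is fraudulent. P(H) = 0.021, so P(¬H) = 0.979. With E the 'cleared' result, P(E|H) = 0.3 and P(E|¬H) = 0.989.
P(E) = 0.3·0.021 + 0.989·0.979 = 0.0063000 + 0.96823 = 0.97453.
By Bayes' theorem, P(H|E) = 0.0063000 / 0.97453 = 0.006. Hence P(¬H|E) = 1 − 0.006 = 0.994.

P(¬H | E) ≈ 0.994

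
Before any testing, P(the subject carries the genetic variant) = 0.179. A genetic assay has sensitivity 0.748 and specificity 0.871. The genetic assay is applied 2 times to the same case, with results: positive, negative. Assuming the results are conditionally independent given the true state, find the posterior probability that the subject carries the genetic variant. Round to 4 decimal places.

Let H be the event that the subject carries the genetic variant; start with P(H) = 0.179. P('positive'|H) = 0.748, P('positive'|¬H) = 0.129.
Update on result 1 ('positive'): P(H) ← 0.748·0.1790 / (0.748·0.1790 + 0.129·0.8210) = 0.13389/0.23980 = 0.5583.
Update on result 2 ('negative'): P(H) ← 0.252·0.5583 / (0.252·0.5583 + 0.871·0.4417) = 0.14070/0.52538 = 0.2678.

Posterior P(H) ≈ 0.2678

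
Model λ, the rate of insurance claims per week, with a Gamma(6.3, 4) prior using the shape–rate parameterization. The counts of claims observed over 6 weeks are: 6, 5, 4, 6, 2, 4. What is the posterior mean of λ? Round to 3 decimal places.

The Poisson likelihood adds the total count to the shape and the number of exposure periods to the rate. Here ∑xᵢ = 27 and n = 6, so shape 6.3→33.3 and rate 4→10.
E[λ | data] = 33.3/10 = 3.330.

Posterior mean ≈ 3.330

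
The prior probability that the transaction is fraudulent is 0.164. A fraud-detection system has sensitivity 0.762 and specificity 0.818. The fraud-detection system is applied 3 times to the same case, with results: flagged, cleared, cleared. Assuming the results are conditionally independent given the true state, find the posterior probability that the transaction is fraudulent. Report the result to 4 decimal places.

Let H be the event that the transaction is fraudulent; start with P(H) = 0.164. P('flagged'|H) = 0.762, P('flagged'|¬H) = 0.182.
Update on result 1 ('flagged'): P(H) ← 0.762·0.1640 / (0.762·0.1640 + 0.182·0.8360) = 0.12497/0.27712 = 0.4510.
Update on result 2 ('cleared'): P(H) ← 0.238·0.4510 / (0.238·0.4510 + 0.818·0.5490) = 0.10733/0.55645 = 0.1929.
Update on result 3 ('cleared'): P(H) ← 0.238·0.1929 / (0.238·0.1929 + 0.818·0.8071) = 0.045905/0.70613 = 0.0650.

Posterior P(H) ≈ 0.0650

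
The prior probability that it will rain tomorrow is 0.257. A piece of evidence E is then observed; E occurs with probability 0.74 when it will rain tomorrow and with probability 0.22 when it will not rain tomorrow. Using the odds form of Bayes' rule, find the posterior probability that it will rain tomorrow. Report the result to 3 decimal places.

Posterior probability ≈ 0.538

Prior odds = 0.257/(1−0.257) = 0.34590.
Likelihood ratio for E = 0.74/0.22 = 3.3636.
Posterior odds = prior odds × LR = 1.1635.
Posterior probability = odds/(1+odds) = 1.1635/2.1635 = 0.538.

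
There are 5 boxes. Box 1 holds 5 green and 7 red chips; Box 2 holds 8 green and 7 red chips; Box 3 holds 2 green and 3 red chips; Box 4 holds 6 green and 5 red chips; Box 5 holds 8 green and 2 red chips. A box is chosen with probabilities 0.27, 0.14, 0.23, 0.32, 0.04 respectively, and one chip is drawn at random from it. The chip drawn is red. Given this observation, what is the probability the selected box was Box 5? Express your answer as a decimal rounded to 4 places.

Posterior probability ≈ 0.0156

Tabulate prior·likelihood by source: [1] prior 0.27, lik 0.5833, product 0.1575; [2] prior 0.14, lik 0.4667, product 0.06533; [3] prior 0.23, lik 0.6, product 0.1380; [4] prior 0.32, lik 0.4545, product 0.1455; [5] prior 0.04, lik 0.2, product 0.008000.
Normalizing constant = 0.51429; the posterior for Box 5 is its product over the sum, 0.008000/0.51429 = 0.0156.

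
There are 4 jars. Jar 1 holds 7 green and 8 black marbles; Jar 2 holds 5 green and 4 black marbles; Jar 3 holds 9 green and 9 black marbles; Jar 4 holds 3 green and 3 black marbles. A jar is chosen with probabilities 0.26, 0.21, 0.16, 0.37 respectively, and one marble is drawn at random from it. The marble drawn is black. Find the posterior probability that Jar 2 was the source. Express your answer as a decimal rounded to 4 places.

Posterior probability ≈ 0.1878

P(black|Jar 1) = 0.5333; P(black|Jar 2) = 0.4444; P(black|Jar 3) = 0.5; P(black|Jar 4) = 0.5.
Prior × likelihood for each source: 0.26·0.5333=0.1387, 0.21·0.4444=0.09333, 0.16·0.5=0.08000, 0.37·0.5=0.1850. Summing gives P(black) = 0.49700.
P(Jar 2 | black) = 0.09333 / 0.49700 = 0.1878.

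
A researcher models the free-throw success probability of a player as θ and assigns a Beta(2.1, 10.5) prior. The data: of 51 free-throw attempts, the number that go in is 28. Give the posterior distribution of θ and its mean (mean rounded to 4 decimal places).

Observing 28 successes and 23 failures updates Beta(2.1, 10.5) by adding the success and failure counts to the two shape parameters: α = 2.1+28 = 30.1, β = 10.5+23 = 33.5.
E[θ | data] = 30.1/(30.1+33.5) = 0.4733.

Posterior: Beta(30.1, 33.5); mean ≈ 0.4733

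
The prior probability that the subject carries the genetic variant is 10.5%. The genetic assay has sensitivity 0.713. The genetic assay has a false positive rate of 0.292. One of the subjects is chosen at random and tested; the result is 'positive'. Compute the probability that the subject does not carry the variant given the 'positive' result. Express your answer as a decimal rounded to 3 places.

Let H be the event that the subject carries the genetic variant. P(H) = 0.105, so P(¬H) = 0.895. With E the 'positive' result, P(E|H) = 0.713 and P(E|¬H) = 0.292.
P(E) = 0.713·0.105 + 0.292·0.895 = 0.074865 + 0.26134 = 0.33620.
By Bayes' theorem, P(H|E) = 0.074865 / 0.33620 = 0.223. Hence P(¬H|E) = 1 − 0.223 = 0.777.

P(¬H | E) ≈ 0.777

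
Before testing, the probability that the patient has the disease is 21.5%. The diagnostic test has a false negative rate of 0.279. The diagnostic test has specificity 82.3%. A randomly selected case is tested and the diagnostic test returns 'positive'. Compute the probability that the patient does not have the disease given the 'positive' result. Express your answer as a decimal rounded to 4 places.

Let H be the event that the patient has the disease. P(H) = 0.215, so P(¬H) = 0.785. With E the 'positive' result, P(E|H) = 0.721 and P(E|¬H) = 0.177.
P(E) = 0.721·0.215 + 0.177·0.785 = 0.15501 + 0.13894 = 0.29396.
By Bayes' theorem, P(H|E) = 0.15501 / 0.29396 = 0.5273. Hence P(¬H|E) = 1 − 0.5273 = 0.4727.

P(¬H | E) ≈ 0.4727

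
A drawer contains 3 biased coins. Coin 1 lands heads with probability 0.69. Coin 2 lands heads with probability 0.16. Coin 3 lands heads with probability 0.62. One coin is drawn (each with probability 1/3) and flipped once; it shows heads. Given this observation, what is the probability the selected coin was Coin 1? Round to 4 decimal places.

Tabulate prior·likelihood by source: [1] prior 0.333333, lik 0.69, product 0.2300; [2] prior 0.333333, lik 0.16, product 0.05333; [3] prior 0.333333, lik 0.62, product 0.2067.
Normalizing constant = 0.49000; the posterior for Coin 1 is its product over the sum, 0.2300/0.49000 = 0.4694.

Posterior probability ≈ 0.4694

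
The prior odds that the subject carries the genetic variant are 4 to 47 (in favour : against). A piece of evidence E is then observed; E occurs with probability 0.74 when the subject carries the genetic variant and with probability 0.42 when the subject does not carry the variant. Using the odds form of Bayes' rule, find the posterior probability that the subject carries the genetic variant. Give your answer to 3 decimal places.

Prior odds = 4/47 = 0.085106.
Likelihood ratio for E = 0.74/0.42 = 1.7619.
Posterior odds = prior odds × LR = 0.14995.
Posterior probability = odds/(1+odds) = 0.14995/1.1499 = 0.130.

Posterior probability ≈ 0.130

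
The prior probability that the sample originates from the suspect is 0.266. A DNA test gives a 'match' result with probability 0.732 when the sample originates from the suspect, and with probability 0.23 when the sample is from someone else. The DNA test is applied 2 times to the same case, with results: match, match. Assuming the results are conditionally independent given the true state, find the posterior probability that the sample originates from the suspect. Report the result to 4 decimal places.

Posterior P(H) ≈ 0.7859

Let H be the event that the sample originates from the suspect; start with P(H) = 0.266. P('match'|H) = 0.732, P('match'|¬H) = 0.23.
Update on result 1 ('match'): P(H) ← 0.732·0.2660 / (0.732·0.2660 + 0.23·0.7340) = 0.19471/0.36353 = 0.5356.
Update on result 2 ('match'): P(H) ← 0.732·0.5356 / (0.732·0.5356 + 0.23·0.4644) = 0.39207/0.49888 = 0.7859.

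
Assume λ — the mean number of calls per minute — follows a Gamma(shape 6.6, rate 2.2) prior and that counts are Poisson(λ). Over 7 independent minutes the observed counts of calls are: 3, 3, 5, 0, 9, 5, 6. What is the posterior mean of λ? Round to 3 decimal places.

The Poisson likelihood adds the total count to the shape and the number of exposure periods to the rate. Here ∑xᵢ = 31 and n = 7, so shape 6.6→37.6 and rate 2.2→9.2.
Posterior mean = shape/rate = 37.6/9.2 = 4.087.

Posterior mean ≈ 4.087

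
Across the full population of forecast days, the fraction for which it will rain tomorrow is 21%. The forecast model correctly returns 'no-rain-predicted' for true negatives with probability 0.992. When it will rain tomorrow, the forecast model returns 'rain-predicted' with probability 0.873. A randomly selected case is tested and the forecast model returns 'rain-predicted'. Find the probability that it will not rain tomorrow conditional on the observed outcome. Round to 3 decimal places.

P(¬H | E) ≈ 0.033

Write H for 'it will rain tomorrow'. Prior odds H:¬H = 0.21/0.79 = 0.26582. For the 'rain-predicted' outcome, the likelihood ratio is 0.873/0.008 = 109.12.
Posterior odds = 0.26582 × 109.12 = 29.008, so P(H|E) = 29.008/(1+29.008) = 0.967. Then P(¬H|E) = 1 − 0.967 = 0.033.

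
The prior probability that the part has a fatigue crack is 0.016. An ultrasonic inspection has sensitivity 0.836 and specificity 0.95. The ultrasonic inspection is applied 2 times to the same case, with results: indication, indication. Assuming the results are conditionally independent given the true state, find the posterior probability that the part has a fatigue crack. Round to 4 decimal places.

Posterior P(H) ≈ 0.8197

Let H be the event that the part has a fatigue crack; start with P(H) = 0.016. P('indication'|H) = 0.836, P('indication'|¬H) = 0.05.
Update on result 1 ('indication'): P(H) ← 0.836·0.0160 / (0.836·0.0160 + 0.05·0.9840) = 0.013376/0.062576 = 0.2138.
Update on result 2 ('indication'): P(H) ← 0.836·0.2138 / (0.836·0.2138 + 0.05·0.7862) = 0.17870/0.21801 = 0.8197.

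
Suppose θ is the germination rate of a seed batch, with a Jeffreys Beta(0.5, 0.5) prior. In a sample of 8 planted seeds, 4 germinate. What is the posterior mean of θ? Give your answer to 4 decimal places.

Observing 4 successes and 4 failures updates Beta(0.5, 0.5) by adding the success and failure counts to the two shape parameters: α = 0.5+4 = 4.5, β = 0.5+4 = 4.5.
E[θ | data] = 4.5/(4.5+4.5) = 0.5000.

Posterior mean ≈ 0.5000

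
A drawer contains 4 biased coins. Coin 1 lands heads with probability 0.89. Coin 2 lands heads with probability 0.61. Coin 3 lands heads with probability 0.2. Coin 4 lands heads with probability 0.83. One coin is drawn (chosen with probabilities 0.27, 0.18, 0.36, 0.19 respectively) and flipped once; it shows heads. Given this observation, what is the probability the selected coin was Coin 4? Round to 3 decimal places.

Posterior probability ≈ 0.272

P(heads|C1) = 0.89; P(heads|C2) = 0.61; P(heads|C3) = 0.2; P(heads|C4) = 0.83.
Prior × likelihood for each source: 0.27·0.89=0.2403, 0.18·0.61=0.1098, 0.36·0.2=0.07200, 0.19·0.83=0.1577. Summing gives P(heads) = 0.57980.
P(Coin 4 | heads) = 0.1577 / 0.57980 = 0.272.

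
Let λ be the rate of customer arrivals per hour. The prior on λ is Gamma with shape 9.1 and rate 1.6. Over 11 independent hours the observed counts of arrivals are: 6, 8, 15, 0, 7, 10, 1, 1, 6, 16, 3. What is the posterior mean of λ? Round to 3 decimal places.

Posterior mean ≈ 6.516

The Poisson likelihood adds the total count to the shape and the number of exposure periods to the rate. Here ∑xᵢ = 73 and n = 11, so shape 9.1→82.1 and rate 1.6→12.6.
Posterior mean = shape/rate = 82.1/12.6 = 6.516.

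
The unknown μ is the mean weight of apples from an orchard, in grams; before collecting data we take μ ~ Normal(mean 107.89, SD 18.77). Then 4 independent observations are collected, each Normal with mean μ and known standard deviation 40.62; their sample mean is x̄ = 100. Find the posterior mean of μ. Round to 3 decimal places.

Posterior mean ≈ 104.255

With known σ, the Normal prior is conjugate. Weight on the data is w = (n/σ²)/(n/σ² + 1/τ₀²) = 0.00242427/(0.00242427+0.00283839) = 0.46065.
Posterior mean = w·x̄ + (1−w)·μ₀ = 0.46065·100 + 0.53935·107.89 = 104.255.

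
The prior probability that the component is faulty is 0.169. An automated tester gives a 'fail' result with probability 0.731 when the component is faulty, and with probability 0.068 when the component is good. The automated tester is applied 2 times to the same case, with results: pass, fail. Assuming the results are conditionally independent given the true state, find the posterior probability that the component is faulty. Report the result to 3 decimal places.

Posterior P(H) ≈ 0.387

Let H be the event that the component is faulty; start with P(H) = 0.169. P('fail'|H) = 0.731, P('fail'|¬H) = 0.068.
Update on result 1 ('pass'): P(H) ← 0.269·0.1690 / (0.269·0.1690 + 0.932·0.8310) = 0.045461/0.81995 = 0.0554.
Update on result 2 ('fail'): P(H) ← 0.731·0.0554 / (0.731·0.0554 + 0.068·0.9446) = 0.040529/0.10476 = 0.3869.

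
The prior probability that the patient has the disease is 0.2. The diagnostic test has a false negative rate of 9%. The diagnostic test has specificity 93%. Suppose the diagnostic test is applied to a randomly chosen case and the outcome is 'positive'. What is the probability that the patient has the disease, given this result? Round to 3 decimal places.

Let H be the event that the patient has the disease. P(H) = 0.2, so P(¬H) = 0.8. With E the 'positive' result, P(E|H) = 0.91 and P(E|¬H) = 0.07.
P(E) = 0.91·0.2 + 0.07·0.8 = 0.18200 + 0.056000 = 0.23800.
By Bayes' theorem, P(H|E) = 0.18200 / 0.23800 = 0.765.

P(H | E) ≈ 0.765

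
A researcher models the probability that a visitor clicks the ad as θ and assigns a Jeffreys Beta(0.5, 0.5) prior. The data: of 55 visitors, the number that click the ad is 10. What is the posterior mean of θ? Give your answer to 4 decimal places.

Posterior mean ≈ 0.1875

The binomial likelihood is conjugate to the Beta prior: with 10 successes and 45 failures, the posterior is Beta(0.5+10, 0.5+45) = Beta(10.5, 45.5).
Posterior mean = α/(α+β) = 10.5/56 = 0.1875.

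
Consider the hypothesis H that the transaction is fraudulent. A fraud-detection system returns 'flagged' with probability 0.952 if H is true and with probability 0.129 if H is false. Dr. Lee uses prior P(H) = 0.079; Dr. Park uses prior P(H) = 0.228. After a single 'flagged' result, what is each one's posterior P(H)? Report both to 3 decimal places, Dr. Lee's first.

P('+'|H) = 0.952, P('+'|¬H) = 0.129.
Dr. Lee: numerator 0.952·0.079 = 0.075208; evidence = 0.075208+0.129·0.921 = 0.19402; posterior = 0.388.
Dr. Park: numerator 0.952·0.228 = 0.21706; evidence = 0.21706+0.129·0.772 = 0.31664; posterior = 0.685.

Dr. Lee: 0.388; Dr. Park: 0.685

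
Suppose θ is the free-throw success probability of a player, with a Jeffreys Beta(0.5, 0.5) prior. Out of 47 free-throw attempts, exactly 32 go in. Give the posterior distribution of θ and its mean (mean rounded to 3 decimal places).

Observing 32 successes and 15 failures updates Beta(0.5, 0.5) by adding the success and failure counts to the two shape parameters: α = 0.5+32 = 32.5, β = 0.5+15 = 15.5.
E[θ | data] = 32.5/(32.5+15.5) = 0.677.

Posterior: Beta(32.5, 15.5); mean ≈ 0.677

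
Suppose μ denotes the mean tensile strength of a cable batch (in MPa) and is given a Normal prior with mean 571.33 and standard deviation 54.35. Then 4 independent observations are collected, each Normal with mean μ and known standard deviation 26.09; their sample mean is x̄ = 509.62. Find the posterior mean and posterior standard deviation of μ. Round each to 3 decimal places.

Prior precision 1/τ₀² = 1/54.35² = 0.00033853; data precision n/σ² = 4/26.09² = 0.00587641.
Posterior precision = 0.00033853 + 0.00587641 = 0.00621494, giving posterior SD = 1/√0.00621494 = 12.685.
Posterior mean = (0.00033853·571.33 + 0.00587641·509.62) / 0.00621494 = 512.981.

Posterior mean ≈ 512.981; posterior SD ≈ 12.685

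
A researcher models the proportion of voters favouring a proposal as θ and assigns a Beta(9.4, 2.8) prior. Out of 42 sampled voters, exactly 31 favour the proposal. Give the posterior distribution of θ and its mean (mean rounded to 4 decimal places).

Observing 31 successes and 11 failures updates Beta(9.4, 2.8) by adding the success and failure counts to the two shape parameters: α = 9.4+31 = 40.4, β = 2.8+11 = 13.8.
E[θ | data] = 40.4/(40.4+13.8) = 0.7454.

Posterior: Beta(40.4, 13.8); mean ≈ 0.7454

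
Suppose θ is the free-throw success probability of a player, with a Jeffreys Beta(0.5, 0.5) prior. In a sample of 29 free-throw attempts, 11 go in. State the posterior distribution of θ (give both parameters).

Posterior: Beta(11.5, 18.5)

Observing 11 successes and 18 failures updates Beta(0.5, 0.5) by adding the success and failure counts to the two shape parameters: α = 0.5+11 = 11.5, β = 0.5+18 = 18.5.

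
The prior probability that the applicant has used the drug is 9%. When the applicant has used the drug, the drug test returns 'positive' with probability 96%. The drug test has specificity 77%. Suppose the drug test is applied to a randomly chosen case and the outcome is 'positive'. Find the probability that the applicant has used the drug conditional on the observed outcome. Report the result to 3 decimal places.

P(H | E) ≈ 0.292

Let H be the event that the applicant has used the drug. P(H) = 0.09, so P(¬H) = 0.91. With E the 'positive' result, P(E|H) = 0.96 and P(E|¬H) = 0.23.
P(E) = 0.96·0.09 + 0.23·0.91 = 0.086400 + 0.20930 = 0.29570.
By Bayes' theorem, P(H|E) = 0.086400 / 0.29570 = 0.292.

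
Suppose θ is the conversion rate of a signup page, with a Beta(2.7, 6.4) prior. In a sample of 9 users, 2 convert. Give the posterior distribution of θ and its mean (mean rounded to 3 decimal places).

Posterior: Beta(4.7, 13.4); mean ≈ 0.260

The binomial likelihood is conjugate to the Beta prior: with 2 successes and 7 failures, the posterior is Beta(2.7+2, 6.4+7) = Beta(4.7, 13.4).
E[θ | data] = 4.7/(4.7+13.4) = 0.260.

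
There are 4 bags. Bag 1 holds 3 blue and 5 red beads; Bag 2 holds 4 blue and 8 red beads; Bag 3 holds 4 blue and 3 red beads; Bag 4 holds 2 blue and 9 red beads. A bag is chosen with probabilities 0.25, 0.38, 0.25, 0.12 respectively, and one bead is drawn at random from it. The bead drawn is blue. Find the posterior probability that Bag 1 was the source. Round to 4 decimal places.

Posterior probability ≈ 0.2434

P(blue|Bag 1) = 0.375; P(blue|Bag 2) = 0.3333; P(blue|Bag 3) = 0.5714; P(blue|Bag 4) = 0.1818.
Prior × likelihood for each source: 0.25·0.375=0.09375, 0.38·0.3333=0.1267, 0.25·0.5714=0.1429, 0.12·0.1818=0.02182. Summing gives P(blue) = 0.38509.
P(Bag 1 | blue) = 0.09375 / 0.38509 = 0.2434.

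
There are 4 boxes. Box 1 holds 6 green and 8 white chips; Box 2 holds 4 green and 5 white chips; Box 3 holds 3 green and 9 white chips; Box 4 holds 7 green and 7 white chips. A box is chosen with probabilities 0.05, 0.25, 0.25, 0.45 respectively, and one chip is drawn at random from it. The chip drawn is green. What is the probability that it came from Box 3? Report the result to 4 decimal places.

Posterior probability ≈ 0.1488

Tabulate prior·likelihood by source: [1] prior 0.05, lik 0.4286, product 0.02143; [2] prior 0.25, lik 0.4444, product 0.1111; [3] prior 0.25, lik 0.25, product 0.06250; [4] prior 0.45, lik 0.5, product 0.2250.
Normalizing constant = 0.42004; the posterior for Box 3 is its product over the sum, 0.06250/0.42004 = 0.1488.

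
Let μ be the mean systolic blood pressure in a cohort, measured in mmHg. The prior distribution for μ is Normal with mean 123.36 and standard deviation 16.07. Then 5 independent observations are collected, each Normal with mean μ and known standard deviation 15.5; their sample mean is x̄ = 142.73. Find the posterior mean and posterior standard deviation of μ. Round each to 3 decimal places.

Posterior mean ≈ 139.691; posterior SD ≈ 6.365

Prior precision 1/τ₀² = 1/16.07² = 0.00387229; data precision n/σ² = 5/15.5² = 0.0208117.
Posterior precision = 0.00387229 + 0.0208117 = 0.0246839, giving posterior SD = 1/√0.0246839 = 6.365.
Posterior mean = (0.00387229·123.36 + 0.0208117·142.73) / 0.0246839 = 139.691.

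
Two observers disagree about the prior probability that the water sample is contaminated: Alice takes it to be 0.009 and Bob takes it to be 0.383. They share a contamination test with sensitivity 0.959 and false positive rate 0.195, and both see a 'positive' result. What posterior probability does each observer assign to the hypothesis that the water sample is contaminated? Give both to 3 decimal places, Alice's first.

Alice: 0.043; Bob: 0.753

P('+'|H) = 0.959, P('+'|¬H) = 0.195.
Alice: numerator 0.959·0.009 = 0.0086310; evidence = 0.0086310+0.195·0.991 = 0.20188; posterior = 0.043.
Bob: numerator 0.959·0.383 = 0.36730; evidence = 0.36730+0.195·0.617 = 0.48761; posterior = 0.753.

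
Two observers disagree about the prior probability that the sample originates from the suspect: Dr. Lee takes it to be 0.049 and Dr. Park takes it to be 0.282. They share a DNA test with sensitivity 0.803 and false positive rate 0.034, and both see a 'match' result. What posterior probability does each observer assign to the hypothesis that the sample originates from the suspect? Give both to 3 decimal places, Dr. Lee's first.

Dr. Lee: 0.549; Dr. Park: 0.903

The likelihood ratio for a 'match' result is 0.803/0.034 = 23.618.
Dr. Lee: prior odds 0.049/0.951 = 0.051525; posterior odds 1.2169; posterior probability 0.549.
Dr. Park: prior odds 0.282/0.718 = 0.39276; posterior odds 9.2760; posterior probability 0.903.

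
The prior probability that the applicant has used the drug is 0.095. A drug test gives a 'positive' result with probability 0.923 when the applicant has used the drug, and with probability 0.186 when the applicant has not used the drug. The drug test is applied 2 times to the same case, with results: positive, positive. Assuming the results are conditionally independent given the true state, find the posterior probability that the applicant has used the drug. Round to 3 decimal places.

With H the event that the applicant has used the drug, the joint likelihood of the observed sequence is P(data|H) = 0.923·0.923 = 0.85193 and P(data|¬H) = 0.186·0.186 = 0.034596.
Bayes: P(H|data) = 0.095·0.85193 / (0.095·0.85193 + 0.905·0.034596) = 0.080933/0.11224 = 0.7211.

Posterior P(H) ≈ 0.721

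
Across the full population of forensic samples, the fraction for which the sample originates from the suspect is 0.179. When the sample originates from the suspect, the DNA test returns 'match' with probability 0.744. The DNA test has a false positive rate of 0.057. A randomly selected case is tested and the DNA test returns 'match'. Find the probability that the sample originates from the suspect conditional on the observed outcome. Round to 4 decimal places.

P(H | E) ≈ 0.7400

Write H for 'the sample originates from the suspect'. Prior odds H:¬H = 0.179/0.821 = 0.21803. For the 'match' outcome, the likelihood ratio is 0.744/0.057 = 13.053.
Posterior odds = 0.21803 × 13.053 = 2.8458, so P(H|E) = 2.8458/(1+2.8458) = 0.7400.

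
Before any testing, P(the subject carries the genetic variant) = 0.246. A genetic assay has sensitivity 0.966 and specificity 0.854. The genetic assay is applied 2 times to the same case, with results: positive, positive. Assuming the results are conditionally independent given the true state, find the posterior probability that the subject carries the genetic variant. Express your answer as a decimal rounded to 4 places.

Let H be the event that the subject carries the genetic variant; start with P(H) = 0.246. P('positive'|H) = 0.966, P('positive'|¬H) = 0.146.
Update on result 1 ('positive'): P(H) ← 0.966·0.2460 / (0.966·0.2460 + 0.146·0.7540) = 0.23764/0.34772 = 0.6834.
Update on result 2 ('positive'): P(H) ← 0.966·0.6834 / (0.966·0.6834 + 0.146·0.3166) = 0.66018/0.70640 = 0.9346.

Posterior P(H) ≈ 0.9346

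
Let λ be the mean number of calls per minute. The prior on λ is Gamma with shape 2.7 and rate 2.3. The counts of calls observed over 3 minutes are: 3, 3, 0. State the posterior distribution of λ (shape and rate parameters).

Posterior: Gamma(shape=8.7, rate=5.3)

The Poisson likelihood adds the total count to the shape and the number of exposure periods to the rate. Here ∑xᵢ = 6 and n = 3, so shape 2.7→8.7 and rate 2.3→5.3.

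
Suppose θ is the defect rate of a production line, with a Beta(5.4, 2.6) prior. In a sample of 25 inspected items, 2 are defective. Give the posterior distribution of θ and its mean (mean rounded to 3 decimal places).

Posterior: Beta(7.4, 25.6); mean ≈ 0.224

The binomial likelihood is conjugate to the Beta prior: with 2 successes and 23 failures, the posterior is Beta(5.4+2, 2.6+23) = Beta(7.4, 25.6).
Posterior mean = α/(α+β) = 7.4/33 = 0.224.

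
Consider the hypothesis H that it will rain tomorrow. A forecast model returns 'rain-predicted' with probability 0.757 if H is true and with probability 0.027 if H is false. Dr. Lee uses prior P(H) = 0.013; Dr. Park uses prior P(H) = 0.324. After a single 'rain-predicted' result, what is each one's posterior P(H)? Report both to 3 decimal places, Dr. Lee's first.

Dr. Lee: 0.270; Dr. Park: 0.931

P('+'|H) = 0.757, P('+'|¬H) = 0.027.
Dr. Lee: numerator 0.757·0.013 = 0.0098410; evidence = 0.0098410+0.027·0.987 = 0.036490; posterior = 0.270.
Dr. Park: numerator 0.757·0.324 = 0.24527; evidence = 0.24527+0.027·0.676 = 0.26352; posterior = 0.931.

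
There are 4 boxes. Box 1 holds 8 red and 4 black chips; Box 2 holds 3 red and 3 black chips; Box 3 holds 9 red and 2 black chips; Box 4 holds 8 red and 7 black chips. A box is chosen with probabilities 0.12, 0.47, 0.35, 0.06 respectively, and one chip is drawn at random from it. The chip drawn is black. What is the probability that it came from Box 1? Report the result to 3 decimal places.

Posterior probability ≈ 0.109

Tabulate prior·likelihood by source: [1] prior 0.12, lik 0.3333, product 0.04000; [2] prior 0.47, lik 0.5, product 0.2350; [3] prior 0.35, lik 0.1818, product 0.06364; [4] prior 0.06, lik 0.4667, product 0.02800.
Normalizing constant = 0.36664; the posterior for Box 1 is its product over the sum, 0.04000/0.36664 = 0.109.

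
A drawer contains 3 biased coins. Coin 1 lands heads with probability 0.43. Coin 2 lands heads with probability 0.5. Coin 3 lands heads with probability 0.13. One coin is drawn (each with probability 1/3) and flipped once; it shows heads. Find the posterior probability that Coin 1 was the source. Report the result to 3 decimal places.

Tabulate prior·likelihood by source: [1] prior 0.333333, lik 0.43, product 0.1433; [2] prior 0.333333, lik 0.5, product 0.1667; [3] prior 0.333333, lik 0.13, product 0.04333.
Normalizing constant = 0.35333; the posterior for Coin 1 is its product over the sum, 0.1433/0.35333 = 0.406.

Posterior probability ≈ 0.406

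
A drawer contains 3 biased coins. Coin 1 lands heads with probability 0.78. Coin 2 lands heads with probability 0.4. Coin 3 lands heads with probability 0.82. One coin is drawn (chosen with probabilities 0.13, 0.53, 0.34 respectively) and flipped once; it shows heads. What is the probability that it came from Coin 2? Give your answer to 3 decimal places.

Tabulate prior·likelihood by source: [1] prior 0.13, lik 0.78, product 0.1014; [2] prior 0.53, lik 0.4, product 0.2120; [3] prior 0.34, lik 0.82, product 0.2788.
Normalizing constant = 0.59220; the posterior for Coin 2 is its product over the sum, 0.2120/0.59220 = 0.358.

Posterior probability ≈ 0.358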